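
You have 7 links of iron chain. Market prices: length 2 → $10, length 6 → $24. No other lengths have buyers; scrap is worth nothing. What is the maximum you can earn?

30

Build f[k] bottom-up: f[k] = max over allowed piece i of (p[i] + f[k−i]).
f[1] = 0
f[2] = 10
f[3] = 10
f[4] = 20  (first piece 2, then f[2]=10)
f[5] = 20
f[6] = max(10+20, 24+0) = 30
f[7] = max(10+20, 24+0) = 30
One optimal cutting: pieces 2 + 2 + 2 with 1 link of scrap → $30.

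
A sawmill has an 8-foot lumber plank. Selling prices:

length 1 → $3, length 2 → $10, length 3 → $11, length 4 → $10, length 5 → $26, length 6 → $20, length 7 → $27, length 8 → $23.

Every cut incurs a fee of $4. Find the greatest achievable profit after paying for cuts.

33

Build r[k] bottom-up: r[k] = max over allowed piece i of (p[i] + r[k−i]) − 4 per cut.
r[1] = 3
r[2] = 10
r[3] = 11
r[4] = 16  (first piece 2, then r[2]=10)
r[5] = 26
r[6] = 25  (first piece 1, then r[5]=26)
r[7] = 32  (first piece 2, then r[5]=26)
r[8] = 33  (first piece 3, then r[5]=26)
One optimal plan: pieces 5 + 3 (1 cut) → $37 − $4 = $33.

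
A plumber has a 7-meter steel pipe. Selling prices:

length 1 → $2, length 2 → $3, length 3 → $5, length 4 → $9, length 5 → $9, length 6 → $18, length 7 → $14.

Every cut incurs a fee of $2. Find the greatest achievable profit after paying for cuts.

Consider every possible first cut. net[k] is the best of p[i]+net[k−i] over all sellable i≤k, charging 2 whenever i<k.
net[1] = 2
net[2] = max(2+2-2, 3+0) = 3
net[3] = max(2+3-2, 3+2-2, 5+0) = 5
net[4] = max(2+5-2, 3+3-2, 5+2-2, 9+0) = 9
net[5] = max(2+9-2, 3+5-2, 5+3-2, 9+2-2, 9+0) = 9
net[6] = max(2+9-2, 3+9-2, 5+5-2, 9+3-2, 9+2-2, 18+0) = 18
net[7] = max(2+18-2, 3+9-2, 5+9-2, …, 18+2-2, 14+0) = 18
One optimal plan: pieces 6 + 1 (1 cut) → $20 − $2 = $18.

18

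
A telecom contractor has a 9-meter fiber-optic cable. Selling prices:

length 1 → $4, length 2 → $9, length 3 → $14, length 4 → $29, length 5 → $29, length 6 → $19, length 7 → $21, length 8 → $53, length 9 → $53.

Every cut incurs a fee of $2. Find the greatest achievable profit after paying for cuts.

58

Consider every possible first cut. v[k] is the best of p[i]+v[k−i] over all sellable i≤k, charging 2 whenever i<k.
v[1] = 4
v[2] = max(4+4-2, 9+0) = 9
v[3] = max(4+9-2, 9+4-2, 14+0) = 14
v[4] = max(4+14-2, 9+9-2, 14+4-2, 29+0) = 29
v[5] = max(4+29-2, 9+14-2, 14+9-2, 29+4-2, 29+0) = 31
v[6] = max(4+31-2, 9+29-2, 14+14-2, 29+9-2, 29+4-2, 19+0) = 36
v[7] = max(4+36-2, 9+31-2, 14+29-2, …, 19+4-2, 21+0) = 41
v[8] = max(4+41-2, 9+36-2, 14+31-2, …, 21+4-2, 53+0) = 56
v[9] = max(4+56-2, 9+41-2, 14+36-2, …, 53+4-2, 53+0) = 58
One optimal plan: pieces 4 + 4 + 1 (2 cuts) → $62 − $4 = $58.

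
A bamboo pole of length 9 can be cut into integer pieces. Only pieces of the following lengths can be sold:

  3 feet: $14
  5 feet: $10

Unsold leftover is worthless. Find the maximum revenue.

Build f[k] bottom-up: f[k] = max over allowed piece i of (p[i] + f[k−i]).
f[1] = 0
f[2] = 0
f[3] = 14
f[4] = 14
f[5] = 14
f[6] = 28  (first piece 3, then f[3]=14)
f[7] = 28
f[8] = 28
f[9] = 42  (first piece 3, then f[6]=28)
One optimal cutting: 3 + 3 + 3 → $42.

42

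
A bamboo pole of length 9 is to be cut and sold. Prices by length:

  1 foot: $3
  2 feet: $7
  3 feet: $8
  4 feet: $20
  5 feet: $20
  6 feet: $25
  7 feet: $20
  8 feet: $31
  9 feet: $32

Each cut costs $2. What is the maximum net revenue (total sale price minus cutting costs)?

39

Consider every possible first cut. r[k] is the best of p[i]+r[k−i] over all sellable i≤k, charging 2 whenever i<k.
r[1] = 3
r[2] = max(3+3-2, 7+0) = 7
r[3] = max(3+7-2, 7+3-2, 8+0) = 8
r[4] = max(3+8-2, 7+7-2, 8+3-2, 20+0) = 20
r[5] = max(3+20-2, 7+8-2, 8+7-2, 20+3-2, 20+0) = 21
r[6] = max(3+21-2, 7+20-2, 8+8-2, 20+7-2, 20+3-2, 25+0) = 25
r[7] = max(3+25-2, 7+21-2, 8+20-2, …, 25+3-2, 20+0) = 26
r[8] = max(3+26-2, 7+25-2, 8+21-2, …, 20+3-2, 31+0) = 38
r[9] = max(3+38-2, 7+26-2, 8+25-2, …, 31+3-2, 32+0) = 39
One optimal plan: pieces 4 + 4 + 1 (2 cuts) → $43 − $4 = $39.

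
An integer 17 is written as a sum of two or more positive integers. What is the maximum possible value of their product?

486

Define prod[k] = max over 1≤i<k of i · max(k−i, prod[k−i]); the inner max lets the remainder stay uncut if that's better.
Small cases: prod[2]=1, prod[3]=2, prod[4]=4, prod[5]=6, prod[6]=9, prod[7]=12, prod[8]=18, prod[9]=27.
prod[10] = 2·max(8,18) = 2·18 = 36
prod[11] = 2·max(9,27) = 2·27 = 54
prod[12] = 3·max(9,27) = 3·27 = 81
prod[13] = 2·max(11,54) = 2·54 = 108
prod[14] = 2·max(12,81) = 2·81 = 162
prod[15] = 3·max(12,81) = 3·81 = 243
prod[16] = 2·max(14,162) = 2·162 = 324
prod[17] = 2·max(15,243) = 2·243 = 486
One optimal split: 3 + 3 + 3 + 3 + 3 + 2; product 3·3·3·3·3·2 = 486.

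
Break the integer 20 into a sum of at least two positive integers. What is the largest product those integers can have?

Define m[k] = max over 1≤i<k of i · max(k−i, m[k−i]); the inner max lets the remainder stay uncut if that's better.
m[2] = 1*max(1,0) = 1*1 = 1
m[3] = 1*max(2,1) = 1*2 = 2
m[4] = 2*max(2,1) = 2*2 = 4
m[5] = 2*max(3,2) = 2*3 = 6
m[6] = 3*max(3,2) = 3*3 = 9
m[7] = 2*max(5,6) = 2*6 = 12
m[8] = 2*max(6,9) = 2*9 = 18
m[9] = 3*max(6,9) = 3*9 = 27
m[10] = 2*max(8,18) = 2*18 = 36
m[11] = 2*max(9,27) = 2*27 = 54
m[12] = 3*max(9,27) = 3*27 = 81
m[13] = 2*max(11,54) = 2*54 = 108
m[14] = 2*max(12,81) = 2*81 = 162
m[15] = 3*max(12,81) = 3*81 = 243
m[16] = 2*max(14,162) = 2*162 = 324
m[17] = 2*max(15,243) = 2*243 = 486
m[18] = 3*max(15,243) = 3*243 = 729
m[19] = 2*max(17,486) = 2*486 = 972
m[20] = 2*max(18,729) = 2*729 = 1458
One optimal split: 3 + 3 + 3 + 3 + 3 + 3 + 2; product 3*3*3*3*3*3*2 = 1458.

1458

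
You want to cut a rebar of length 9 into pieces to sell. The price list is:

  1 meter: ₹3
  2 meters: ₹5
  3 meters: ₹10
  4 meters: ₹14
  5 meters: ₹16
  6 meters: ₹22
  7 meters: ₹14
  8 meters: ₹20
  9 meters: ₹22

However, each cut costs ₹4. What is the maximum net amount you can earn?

Consider every possible first cut. net[k] is the best of p[i]+net[k−i] over all sellable i≤k, charging 4 whenever i<k.
net[1] = 3
net[2] = max(3+3-4, 5+0) = 5
net[3] = max(3+5-4, 5+3-4, 10+0) = 10
net[4] = max(3+10-4, 5+5-4, 10+3-4, 14+0) = 14
net[5] = max(3+14-4, 5+10-4, 10+5-4, 14+3-4, 16+0) = 16
net[6] = max(3+16-4, 5+14-4, 10+10-4, 14+5-4, 16+3-4, 22+0) = 22
net[7] = max(3+22-4, 5+16-4, 10+14-4, …, 22+3-4, 14+0) = 21
net[8] = max(3+21-4, 5+22-4, 10+16-4, …, 14+3-4, 20+0) = 24
net[9] = max(3+24-4, 5+21-4, 10+22-4, …, 20+3-4, 22+0) = 28
One optimal plan: pieces 6 + 3 (1 cut) → ₹32 − ₹4 = ₹28.

28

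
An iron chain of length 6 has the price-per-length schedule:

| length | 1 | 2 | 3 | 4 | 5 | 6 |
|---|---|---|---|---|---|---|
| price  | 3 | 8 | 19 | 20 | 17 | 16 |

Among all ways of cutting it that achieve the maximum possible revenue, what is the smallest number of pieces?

Let r[k] be the best obtainable value from length k. For each k, try every first piece i and keep the best of price[i] + r[k−i].
r[1] = 3
r[2] = max(3+3, 8+0) = 8
r[3] = max(3+8, 8+3, 19+0) = 19
r[4] = max(3+19, 8+8, 19+3, 20+0) = 22
r[5] = max(3+22, 8+19, 19+8, 20+3, 17+0) = 27
r[6] = max(3+27, 8+22, 19+19, 20+8, 17+3, 16+0) = 38
Maximum revenue is $38.
Now minimize piece count subject to staying optimal: for each k, pieces[k] = 1 + min over i with p[i]+r[k−i]=r[k] of pieces[k−i].
pieces[3] = 1
pieces[4] = 2
pieces[5] = 2
pieces[6] = 2

2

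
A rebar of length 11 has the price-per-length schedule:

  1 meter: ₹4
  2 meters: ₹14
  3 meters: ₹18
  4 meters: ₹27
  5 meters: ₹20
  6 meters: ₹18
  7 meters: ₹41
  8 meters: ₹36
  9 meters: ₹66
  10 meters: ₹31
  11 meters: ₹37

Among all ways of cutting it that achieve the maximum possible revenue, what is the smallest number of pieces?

Let r[k] be the best obtainable value from length k. For each k, try every first piece i and keep the best of price[i] + r[k−i].
r[1] = 4
r[2] = 14
r[3] = 18  (first piece 1, then r[2]=14)
r[4] = 28  (first piece 2, then r[2]=14)
r[5] = 32  (first piece 1, then r[4]=28)
r[6] = 42  (first piece 2, then r[4]=28)
r[7] = 46  (first piece 1, then r[6]=42)
r[8] = 56  (first piece 2, then r[6]=42)
r[9] = 66
r[10] = 70  (first piece 1, then r[9]=66)
r[11] = 80  (first piece 2, then r[9]=66)
Maximum revenue is ₹80.
Now minimize piece count subject to staying optimal: for each k, pieces[k] = 1 + min over i with p[i]+r[k−i]=r[k] of pieces[k−i].
pieces[8] = 4
pieces[9] = 1
pieces[10] = 2
pieces[11] = 2

2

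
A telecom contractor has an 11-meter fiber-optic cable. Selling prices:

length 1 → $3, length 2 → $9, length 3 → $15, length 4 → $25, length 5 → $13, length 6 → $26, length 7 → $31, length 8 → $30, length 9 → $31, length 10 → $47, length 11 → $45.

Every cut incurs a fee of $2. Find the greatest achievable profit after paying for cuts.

Build r[k] bottom-up: r[k] = max over allowed piece i of (p[i] + r[k−i]) − 2 per cut.
r[1] = 3
r[2] = 9
r[3] = 15
r[4] = 25
r[5] = 26  (first piece 1, then r[4]=25)
r[6] = 32  (first piece 2, then r[4]=25)
r[7] = 38  (first piece 3, then r[4]=25)
r[8] = 48  (first piece 4, then r[4]=25)
r[9] = 49  (first piece 1, then r[8]=48)
r[10] = 55  (first piece 2, then r[8]=48)
r[11] = 61  (first piece 3, then r[8]=48)
One optimal plan: pieces 4 + 4 + 3 (2 cuts) → $65 − $4 = $61.

61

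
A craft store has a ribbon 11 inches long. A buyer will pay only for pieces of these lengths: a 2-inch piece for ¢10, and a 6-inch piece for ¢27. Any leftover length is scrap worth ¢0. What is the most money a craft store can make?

Build r[k] bottom-up: r[k] = max over allowed piece i of (p[i] + r[k−i]).
r[1] = 0
r[2] = 10
r[3] = 10
r[4] = 20  (first piece 2, then r[2]=10)
r[5] = 20
r[6] = 30  (first piece 2, then r[4]=20)
r[7] = 30
r[8] = 40  (first piece 2, then r[6]=30)
r[9] = 40
r[10] = 50  (first piece 2, then r[8]=40)
r[11] = 50
One optimal cutting: pieces 2 + 2 + 2 + 2 + 2 with 1 inch of scrap → ¢50.

50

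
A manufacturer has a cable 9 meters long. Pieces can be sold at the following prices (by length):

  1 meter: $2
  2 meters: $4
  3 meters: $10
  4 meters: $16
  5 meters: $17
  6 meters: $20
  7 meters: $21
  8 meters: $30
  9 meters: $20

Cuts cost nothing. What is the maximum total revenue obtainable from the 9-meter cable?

34

Let best[k] be the best obtainable value from length k. For each k, try every first piece i and keep the best of price[i] + best[k−i].
best[1] = 2
best[2] = 4  (first piece 1, then best[1]=2)
best[3] = 10
best[4] = 16
best[5] = 18  (first piece 1, then best[4]=16)
best[6] = 20  (first piece 1, then best[5]=18)
best[7] = 26  (first piece 3, then best[4]=16)
best[8] = 32  (first piece 4, then best[4]=16)
best[9] = 34  (first piece 1, then best[8]=32)
One optimal cutting: 4 + 4 + 1 → $16 + $16 + $2 = $34.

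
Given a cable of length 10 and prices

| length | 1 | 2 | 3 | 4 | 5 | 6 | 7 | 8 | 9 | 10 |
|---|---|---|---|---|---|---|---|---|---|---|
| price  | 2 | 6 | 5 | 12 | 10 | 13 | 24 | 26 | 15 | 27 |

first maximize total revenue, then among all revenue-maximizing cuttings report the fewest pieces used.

Build r[k] bottom-up: r[k] = max over allowed piece i of (p[i] + r[k−i]).
r[1] = 2
r[2] = max(2+2, 6+0) = 6
r[3] = max(2+6, 6+2, 5+0) = 8
r[4] = max(2+8, 6+6, 5+2, 12+0) = 12
r[5] = max(2+12, 6+8, 5+6, 12+2, 10+0) = 14
r[6] = max(2+14, 6+12, 5+8, 12+6, 10+2, 13+0) = 18
r[7] = max(2+18, 6+14, 5+12, …, 13+2, 24+0) = 24
r[8] = max(2+24, 6+18, 5+14, …, 24+2, 26+0) = 26
r[9] = max(2+26, 6+24, 5+18, …, 26+2, 15+0) = 30
r[10] = max(2+30, 6+26, 5+24, …, 15+2, 27+0) = 32
Maximum revenue is €32.
Now minimize piece count subject to staying optimal: for each k, pieces[k] = 1 + min over i with p[i]+r[k−i]=r[k] of pieces[k−i].
pieces[7] = 1
pieces[8] = 1
pieces[9] = 2
pieces[10] = 2

2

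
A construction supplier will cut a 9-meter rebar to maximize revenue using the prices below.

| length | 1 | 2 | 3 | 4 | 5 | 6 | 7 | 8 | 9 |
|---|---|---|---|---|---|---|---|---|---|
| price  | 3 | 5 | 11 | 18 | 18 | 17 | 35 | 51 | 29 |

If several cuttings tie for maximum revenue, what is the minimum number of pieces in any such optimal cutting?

Consider every possible first cut. r[k] is the best of p[i]+r[k−i] over all sellable i≤k.
r[1] = 3
r[2] = 6  (first piece 1, then r[1]=3)
r[3] = 11
r[4] = 18
r[5] = 21  (first piece 1, then r[4]=18)
r[6] = 24  (first piece 1, then r[5]=21)
r[7] = 35
r[8] = 51
r[9] = 54  (first piece 1, then r[8]=51)
Maximum revenue is ₹54.
Now minimize piece count subject to staying optimal: for each k, pieces[k] = 1 + min over i with p[i]+r[k−i]=r[k] of pieces[k−i].
pieces[6] = 3
pieces[7] = 1
pieces[8] = 1
pieces[9] = 2

2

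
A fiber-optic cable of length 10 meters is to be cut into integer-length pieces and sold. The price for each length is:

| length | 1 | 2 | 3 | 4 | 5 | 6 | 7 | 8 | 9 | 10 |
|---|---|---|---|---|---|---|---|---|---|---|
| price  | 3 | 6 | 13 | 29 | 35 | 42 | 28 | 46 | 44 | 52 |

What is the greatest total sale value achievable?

Consider every possible first cut. R[k] is the best of p[i]+R[k−i] over all sellable i≤k.
R[1] = 3
R[2] = 6  (first piece 1, then R[1]=3)
R[3] = 13
R[4] = 29
R[5] = 35
R[6] = 42
R[7] = 45  (first piece 1, then R[6]=42)
R[8] = 58  (first piece 4, then R[4]=29)
R[9] = 64  (first piece 4, then R[5]=35)
R[10] = 71  (first piece 4, then R[6]=42)
One optimal cutting: 6 + 4 → $42 + $29 = $71.

71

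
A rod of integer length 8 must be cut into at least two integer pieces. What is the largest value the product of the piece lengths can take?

18

Define g[k] = max over 1≤i<k of i · max(k−i, g[k−i]); the inner max lets the remainder stay uncut if that's better.
Small cases: g[2]=1.
g[3] = 1×max(2,1) = 1×2 = 2
g[4] = 2×max(2,1) = 2×2 = 4
g[5] = 2×max(3,2) = 2×3 = 6
g[6] = 3×max(3,2) = 3×3 = 9
g[7] = 2×max(5,6) = 2×6 = 12
g[8] = 2×max(6,9) = 2×9 = 18
One optimal split: 3 + 3 + 2; product 3×3×2 = 18.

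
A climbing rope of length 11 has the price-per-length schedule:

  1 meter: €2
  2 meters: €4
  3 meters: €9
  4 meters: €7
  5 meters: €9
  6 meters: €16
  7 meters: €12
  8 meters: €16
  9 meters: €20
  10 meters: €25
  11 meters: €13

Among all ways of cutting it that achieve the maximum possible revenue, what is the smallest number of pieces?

4

Consider every possible first cut. r[k] is the best of p[i]+r[k−i] over all sellable i≤k.
r[1] = 2
r[2] = max(2+2, 4+0) = 4
r[3] = max(2+4, 4+2, 9+0) = 9
r[4] = max(2+9, 4+4, 9+2, 7+0) = 11
r[5] = max(2+11, 4+9, 9+4, 7+2, 9+0) = 13
r[6] = max(2+13, 4+11, 9+9, 7+4, 9+2, 16+0) = 18
r[7] = max(2+18, 4+13, 9+11, …, 16+2, 12+0) = 20
r[8] = max(2+20, 4+18, 9+13, …, 12+2, 16+0) = 22
r[9] = max(2+22, 4+20, 9+18, …, 16+2, 20+0) = 27
r[10] = max(2+27, 4+22, 9+20, …, 20+2, 25+0) = 29
r[11] = max(2+29, 4+27, 9+22, …, 25+2, 13+0) = 31
Maximum revenue is €31.
Now minimize piece count subject to staying optimal: for each k, pieces[k] = 1 + min over i with p[i]+r[k−i]=r[k] of pieces[k−i].
pieces[8] = 3
pieces[9] = 3
pieces[10] = 4
pieces[11] = 4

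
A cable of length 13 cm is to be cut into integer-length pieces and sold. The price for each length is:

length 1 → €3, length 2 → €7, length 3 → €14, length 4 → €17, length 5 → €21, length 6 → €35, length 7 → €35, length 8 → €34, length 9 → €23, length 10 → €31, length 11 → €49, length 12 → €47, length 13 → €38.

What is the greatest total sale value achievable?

Consider every possible first cut. r[k] is the best of p[i]+r[k−i] over all sellable i≤k.
r[1] = 3
r[2] = 7
r[3] = 14
r[4] = 17  (first piece 1, then r[3]=14)
r[5] = 21  (first piece 2, then r[3]=14)
r[6] = 35
r[7] = 38  (first piece 1, then r[6]=35)
r[8] = 42  (first piece 2, then r[6]=35)
r[9] = 49  (first piece 3, then r[6]=35)
r[10] = 52  (first piece 1, then r[9]=49)
r[11] = 56  (first piece 2, then r[9]=49)
r[12] = 70  (first piece 6, then r[6]=35)
r[13] = 73  (first piece 1, then r[12]=70)
One optimal cutting: 6 + 6 + 1 → €35 + €35 + €3 = €73.

73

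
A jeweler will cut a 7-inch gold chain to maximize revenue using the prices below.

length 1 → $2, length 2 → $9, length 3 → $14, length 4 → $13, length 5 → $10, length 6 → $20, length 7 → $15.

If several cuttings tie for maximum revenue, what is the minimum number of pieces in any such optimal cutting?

Let r[k] be the best obtainable value from length k. For each k, try every first piece i and keep the best of price[i] + r[k−i].
r[1] = 2
r[2] = 9
r[3] = 14
r[4] = 18  (first piece 2, then r[2]=9)
r[5] = 23  (first piece 2, then r[3]=14)
r[6] = 28  (first piece 3, then r[3]=14)
r[7] = 32  (first piece 2, then r[5]=23)
Maximum revenue is $32.
Now minimize piece count subject to staying optimal: for each k, pieces[k] = 1 + min over i with p[i]+r[k−i]=r[k] of pieces[k−i].
pieces[4] = 2
pieces[5] = 2
pieces[6] = 2
pieces[7] = 3

3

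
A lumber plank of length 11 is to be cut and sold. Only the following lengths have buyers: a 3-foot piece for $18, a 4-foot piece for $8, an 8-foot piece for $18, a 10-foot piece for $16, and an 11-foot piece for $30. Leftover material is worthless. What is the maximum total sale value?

Let best[k] be the best obtainable value from length k. For each k, try every first piece i and keep the best of price[i] + best[k−i].
best[1] = 0
best[2] = 0
best[3] = 18
best[4] = 18
best[5] = 18
best[6] = 36  (first piece 3, then best[3]=18)
best[7] = 36
best[8] = 36
best[9] = 54  (first piece 3, then best[6]=36)
best[10] = 54
best[11] = 54
One optimal cutting: pieces 3 + 3 + 3 with 2 feet of scrap → $54.

54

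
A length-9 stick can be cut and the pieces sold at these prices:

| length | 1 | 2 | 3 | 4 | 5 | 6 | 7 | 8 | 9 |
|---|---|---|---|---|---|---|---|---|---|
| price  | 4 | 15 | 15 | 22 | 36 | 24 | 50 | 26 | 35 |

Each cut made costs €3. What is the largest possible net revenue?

Build net[k] bottom-up: net[k] = max over allowed piece i of (p[i] + net[k−i]) − 3 per cut.
net[1] = 4
net[2] = max(4+4-3, 15+0) = 15
net[3] = max(4+15-3, 15+4-3, 15+0) = 16
net[4] = max(4+16-3, 15+15-3, 15+4-3, 22+0) = 27
net[5] = max(4+27-3, 15+16-3, 15+15-3, 22+4-3, 36+0) = 36
net[6] = max(4+36-3, 15+27-3, 15+16-3, 22+15-3, 36+4-3, 24+0) = 39
net[7] = max(4+39-3, 15+36-3, 15+27-3, …, 24+4-3, 50+0) = 50
net[8] = max(4+50-3, 15+39-3, 15+36-3, …, 50+4-3, 26+0) = 51
net[9] = max(4+51-3, 15+50-3, 15+39-3, …, 26+4-3, 35+0) = 62
One optimal plan: pieces 7 + 2 (1 cut) → €65 − €3 = €62.

62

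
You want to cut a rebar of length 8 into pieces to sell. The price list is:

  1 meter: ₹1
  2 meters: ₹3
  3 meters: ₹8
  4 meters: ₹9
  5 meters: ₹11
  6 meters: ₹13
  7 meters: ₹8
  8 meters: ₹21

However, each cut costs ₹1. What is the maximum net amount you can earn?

Let v[k] be the best obtainable value from length k. For each k, try every first piece i and keep the best of price[i] + v[k−i] minus the 1 cut fee when i<k.
v[1] = 1
v[2] = max(1+1-1, 3+0) = 3
v[3] = max(1+3-1, 3+1-1, 8+0) = 8
v[4] = max(1+8-1, 3+3-1, 8+1-1, 9+0) = 9
v[5] = max(1+9-1, 3+8-1, 8+3-1, 9+1-1, 11+0) = 11
v[6] = max(1+11-1, 3+9-1, 8+8-1, 9+3-1, 11+1-1, 13+0) = 15
v[7] = max(1+15-1, 3+11-1, 8+9-1, …, 13+1-1, 8+0) = 16
v[8] = max(1+16-1, 3+15-1, 8+11-1, …, 8+1-1, 21+0) = 21
Best is to make no cuts and sell whole for ₹21.

21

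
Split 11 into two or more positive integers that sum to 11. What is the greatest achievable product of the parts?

Fill P[k] for k=2..11: at each k try every first piece i and multiply by the better of (k−i) uncut or P[k−i].
Small cases: P[2]=1, P[3]=2.
P[4] = max(1*3, 2*2, 3*1) = 4
P[5] = max(1*4, 2*3, 3*2, 4*1) = 6
P[6] = max(1*6, 2*4, 3*3, 4*2, 5*1) = 9
P[7] = max(1*9, 2*6, 3*4, 4*3, 5*2, 6*1) = 12
P[8] = max(1*12, 2*9, 3*6, …, 6*2, 7*1) = 18
P[9] = max(1*18, 2*12, 3*9, …, 7*2, 8*1) = 27
P[10] = max(1*27, 2*18, 3*12, …, 8*2, 9*1) = 36
P[11] = max(1*36, 2*27, 3*18, …, 9*2, 10*1) = 54
One optimal split: 3 + 3 + 3 + 2; product 3*3*3*2 = 54.

54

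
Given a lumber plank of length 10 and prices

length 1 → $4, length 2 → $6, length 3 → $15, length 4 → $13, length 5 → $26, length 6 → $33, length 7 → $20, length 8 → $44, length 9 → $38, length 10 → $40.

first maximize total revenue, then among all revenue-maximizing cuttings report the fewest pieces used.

2

Build r[k] bottom-up: r[k] = max over allowed piece i of (p[i] + r[k−i]).
r[1] = 4
r[2] = 8  (first piece 1, then r[1]=4)
r[3] = 15
r[4] = 19  (first piece 1, then r[3]=15)
r[5] = 26
r[6] = 33
r[7] = 37  (first piece 1, then r[6]=33)
r[8] = 44
r[9] = 48  (first piece 1, then r[8]=44)
r[10] = 52  (first piece 1, then r[9]=48)
Maximum revenue is $52.
Now minimize piece count subject to staying optimal: for each k, pieces[k] = 1 + min over i with p[i]+r[k−i]=r[k] of pieces[k−i].
pieces[7] = 2
pieces[8] = 1
pieces[9] = 2
pieces[10] = 2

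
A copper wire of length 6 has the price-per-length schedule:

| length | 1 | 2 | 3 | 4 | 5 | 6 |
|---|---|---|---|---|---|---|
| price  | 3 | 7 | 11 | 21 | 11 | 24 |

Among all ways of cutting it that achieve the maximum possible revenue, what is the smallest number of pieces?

2

Consider every possible first cut. r[k] is the best of p[i]+r[k−i] over all sellable i≤k.
r[1] = 3
r[2] = 7
r[3] = 11
r[4] = 21
r[5] = 24  (first piece 1, then r[4]=21)
r[6] = 28  (first piece 2, then r[4]=21)
Maximum revenue is €28.
Now minimize piece count subject to staying optimal: for each k, pieces[k] = 1 + min over i with p[i]+r[k−i]=r[k] of pieces[k−i].
pieces[3] = 1
pieces[4] = 1
pieces[5] = 2
pieces[6] = 2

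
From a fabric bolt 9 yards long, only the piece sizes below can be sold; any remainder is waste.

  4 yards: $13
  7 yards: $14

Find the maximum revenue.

Let f[k] be the best obtainable value from length k. For each k, try every first piece i and keep the best of price[i] + f[k−i].
f[1] = 0
f[2] = 0
f[3] = 0
f[4] = 13
f[5] = 13
f[6] = 13
f[7] = max(13+0, 14+0) = 14
f[8] = max(13+13, 14+0) = 26
f[9] = max(13+13, 14+0) = 26
One optimal cutting: pieces 4 + 4 with 1 yard of scrap → $26.

26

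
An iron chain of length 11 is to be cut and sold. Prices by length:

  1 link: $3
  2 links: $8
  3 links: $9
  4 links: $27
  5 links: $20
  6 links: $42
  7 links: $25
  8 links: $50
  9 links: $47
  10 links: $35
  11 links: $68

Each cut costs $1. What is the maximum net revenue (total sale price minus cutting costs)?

70

Consider every possible first cut. v[k] is the best of p[i]+v[k−i] over all sellable i≤k, charging 1 whenever i<k.
v[1] = 3
v[2] = max(3+3-1, 8+0) = 8
v[3] = max(3+8-1, 8+3-1, 9+0) = 10
v[4] = max(3+10-1, 8+8-1, 9+3-1, 27+0) = 27
v[5] = max(3+27-1, 8+10-1, 9+8-1, 27+3-1, 20+0) = 29
v[6] = max(3+29-1, 8+27-1, 9+10-1, 27+8-1, 20+3-1, 42+0) = 42
v[7] = max(3+42-1, 8+29-1, 9+27-1, …, 42+3-1, 25+0) = 44
v[8] = max(3+44-1, 8+42-1, 9+29-1, …, 25+3-1, 50+0) = 53
v[9] = max(3+53-1, 8+44-1, 9+42-1, …, 50+3-1, 47+0) = 55
v[10] = max(3+55-1, 8+53-1, 9+44-1, …, 47+3-1, 35+0) = 68
v[11] = max(3+68-1, 8+55-1, 9+53-1, …, 35+3-1, 68+0) = 70
One optimal plan: pieces 6 + 4 + 1 (2 cuts) → $72 − $2 = $70.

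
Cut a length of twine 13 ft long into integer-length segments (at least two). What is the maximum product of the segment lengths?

Fill P[k] for k=2..13: at each k try every first piece i and multiply by the better of (k−i) uncut or P[k−i].
P[2] = 1·max(1,0) = 1·1 = 1
P[3] = max(1·2, 2·1) = 2
P[4] = max(1·3, 2·2, 3·1) = 4
P[5] = max(1·4, 2·3, 3·2, 4·1) = 6
P[6] = max(1·6, 2·4, 3·3, 4·2, 5·1) = 9
P[7] = max(1·9, 2·6, 3·4, 4·3, 5·2, 6·1) = 12
P[8] = max(1·12, 2·9, 3·6, …, 6·2, 7·1) = 18
P[9] = max(1·18, 2·12, 3·9, …, 7·2, 8·1) = 27
P[10] = max(1·27, 2·18, 3·12, …, 8·2, 9·1) = 36
P[11] = max(1·36, 2·27, 3·18, …, 9·2, 10·1) = 54
P[12] = max(1·54, 2·36, 3·27, …, 10·2, 11·1) = 81
P[13] = max(1·81, 2·54, 3·36, …, 11·2, 12·1) = 108
One optimal split: 3 + 3 + 3 + 2 + 2; product 3·3·3·2·2 = 108.

108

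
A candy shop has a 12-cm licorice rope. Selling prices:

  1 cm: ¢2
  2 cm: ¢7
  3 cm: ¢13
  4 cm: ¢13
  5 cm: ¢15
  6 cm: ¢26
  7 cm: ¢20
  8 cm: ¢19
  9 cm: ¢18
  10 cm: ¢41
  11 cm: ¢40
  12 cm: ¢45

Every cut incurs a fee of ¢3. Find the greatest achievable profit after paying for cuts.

49

Build net[k] bottom-up: net[k] = max over allowed piece i of (p[i] + net[k−i]) − 3 per cut.
net[1] = 2
net[2] = max(2+2-3, 7+0) = 7
net[3] = max(2+7-3, 7+2-3, 13+0) = 13
net[4] = max(2+13-3, 7+7-3, 13+2-3, 13+0) = 13
net[5] = max(2+13-3, 7+13-3, 13+7-3, 13+2-3, 15+0) = 17
net[6] = max(2+17-3, 7+13-3, 13+13-3, 13+7-3, 15+2-3, 26+0) = 26
net[7] = max(2+26-3, 7+17-3, 13+13-3, …, 26+2-3, 20+0) = 25
net[8] = max(2+25-3, 7+26-3, 13+17-3, …, 20+2-3, 19+0) = 30
net[9] = max(2+30-3, 7+25-3, 13+26-3, …, 19+2-3, 18+0) = 36
net[10] = max(2+36-3, 7+30-3, 13+25-3, …, 18+2-3, 41+0) = 41
net[11] = max(2+41-3, 7+36-3, 13+30-3, …, 41+2-3, 40+0) = 40
net[12] = max(2+40-3, 7+41-3, 13+36-3, …, 40+2-3, 45+0) = 49
One optimal plan: pieces 6 + 6 (1 cut) → ¢52 − ¢3 = ¢49.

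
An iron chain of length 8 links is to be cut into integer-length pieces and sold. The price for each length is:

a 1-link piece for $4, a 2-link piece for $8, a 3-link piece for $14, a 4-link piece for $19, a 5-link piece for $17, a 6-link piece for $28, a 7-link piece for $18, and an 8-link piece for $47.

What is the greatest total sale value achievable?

Consider every possible first cut. R[k] is the best of p[i]+R[k−i] over all sellable i≤k.
R[1] = 4
R[2] = max(4+4, 8+0) = 8
R[3] = max(4+8, 8+4, 14+0) = 14
R[4] = max(4+14, 8+8, 14+4, 19+0) = 19
R[5] = max(4+19, 8+14, 14+8, 19+4, 17+0) = 23
R[6] = max(4+23, 8+19, 14+14, 19+8, 17+4, 28+0) = 28
R[7] = max(4+28, 8+23, 14+19, …, 28+4, 18+0) = 33
R[8] = max(4+33, 8+28, 14+23, …, 18+4, 47+0) = 47
Best is to sell the whole 8-link piece uncut for $47.

47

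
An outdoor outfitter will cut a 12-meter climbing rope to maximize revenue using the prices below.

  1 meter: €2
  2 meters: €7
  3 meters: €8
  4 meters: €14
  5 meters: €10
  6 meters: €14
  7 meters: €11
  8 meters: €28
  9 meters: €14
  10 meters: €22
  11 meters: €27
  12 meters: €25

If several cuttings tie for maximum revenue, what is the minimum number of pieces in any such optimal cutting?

2

Build r[k] bottom-up: r[k] = max over allowed piece i of (p[i] + r[k−i]).
r[1] = 2
r[2] = 7
r[3] = 9  (first piece 1, then r[2]=7)
r[4] = 14  (first piece 2, then r[2]=7)
r[5] = 16  (first piece 1, then r[4]=14)
r[6] = 21  (first piece 2, then r[4]=14)
r[7] = 23  (first piece 1, then r[6]=21)
r[8] = 28  (first piece 2, then r[6]=21)
r[9] = 30  (first piece 1, then r[8]=28)
r[10] = 35  (first piece 2, then r[8]=28)
r[11] = 37  (first piece 1, then r[10]=35)
r[12] = 42  (first piece 2, then r[10]=35)
Maximum revenue is €42.
Now minimize piece count subject to staying optimal: for each k, pieces[k] = 1 + min over i with p[i]+r[k−i]=r[k] of pieces[k−i].
pieces[9] = 2
pieces[10] = 2
pieces[11] = 3
pieces[12] = 2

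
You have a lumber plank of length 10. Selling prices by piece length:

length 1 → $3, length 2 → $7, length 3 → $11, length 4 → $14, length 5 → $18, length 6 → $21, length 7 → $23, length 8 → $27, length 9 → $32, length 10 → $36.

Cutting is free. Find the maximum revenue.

Build R[k] bottom-up: R[k] = max over allowed piece i of (p[i] + R[k−i]).
R[1] = 3
R[2] = 7
R[3] = 11
R[4] = 14  (first piece 1, then R[3]=11)
R[5] = 18  (first piece 2, then R[3]=11)
R[6] = 22  (first piece 3, then R[3]=11)
R[7] = 25  (first piece 1, then R[6]=22)
R[8] = 29  (first piece 2, then R[6]=22)
R[9] = 33  (first piece 3, then R[6]=22)
R[10] = 36  (first piece 1, then R[9]=33)
One optimal cutting: 3 + 3 + 3 + 1 → $11 + $11 + $11 + $3 = $36.

36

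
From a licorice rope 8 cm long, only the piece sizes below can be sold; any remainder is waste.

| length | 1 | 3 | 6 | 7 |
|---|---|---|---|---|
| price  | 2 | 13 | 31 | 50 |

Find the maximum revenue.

Let r[k] be the best obtainable value from length k. For each k, try every first piece i and keep the best of price[i] + r[k−i].
r[1] = 2
r[2] = 4  (first piece 1, then r[1]=2)
r[3] = max(2+4, 13+0) = 13
r[4] = max(2+13, 13+2) = 15
r[5] = max(2+15, 13+4) = 17
r[6] = max(2+17, 13+13, 31+0) = 31
r[7] = max(2+31, 13+15, 31+2, 50+0) = 50
r[8] = max(2+50, 13+17, 31+4, 50+2) = 52
One optimal cutting: 7 + 1 → ¢52.

52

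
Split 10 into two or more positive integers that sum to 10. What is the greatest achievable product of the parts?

Define prod[k] = max over 1≤i<k of i · max(k−i, prod[k−i]); the inner max lets the remainder stay uncut if that's better.
prod[2] = 1*max(1,0) = 1*1 = 1
prod[3] = 1*max(2,1) = 1*2 = 2
prod[4] = 2*max(2,1) = 2*2 = 4
prod[5] = 2*max(3,2) = 2*3 = 6
prod[6] = 3*max(3,2) = 3*3 = 9
prod[7] = 2*max(5,6) = 2*6 = 12
prod[8] = 2*max(6,9) = 2*9 = 18
prod[9] = 3*max(6,9) = 3*9 = 27
prod[10] = 2*max(8,18) = 2*18 = 36
One optimal split: 3 + 3 + 2 + 2; product 3*3*2*2 = 36.

36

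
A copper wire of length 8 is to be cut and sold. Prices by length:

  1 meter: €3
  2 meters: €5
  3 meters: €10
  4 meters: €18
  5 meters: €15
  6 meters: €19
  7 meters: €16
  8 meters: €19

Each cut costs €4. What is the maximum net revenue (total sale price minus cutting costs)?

32

Let v[k] be the best obtainable value from length k. For each k, try every first piece i and keep the best of price[i] + v[k−i] minus the 4 cut fee when i<k.
v[1] = 3
v[2] = 5
v[3] = 10
v[4] = 18
v[5] = 17  (first piece 1, then v[4]=18)
v[6] = 19  (first piece 2, then v[4]=18)
v[7] = 24  (first piece 3, then v[4]=18)
v[8] = 32  (first piece 4, then v[4]=18)
One optimal plan: pieces 4 + 4 (1 cut) → €36 − €4 = €32.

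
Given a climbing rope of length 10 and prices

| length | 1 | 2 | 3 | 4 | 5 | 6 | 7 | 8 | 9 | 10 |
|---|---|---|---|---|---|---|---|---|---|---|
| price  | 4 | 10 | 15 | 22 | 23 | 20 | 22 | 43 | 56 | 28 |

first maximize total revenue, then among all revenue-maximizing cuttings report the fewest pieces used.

2

Consider every possible first cut. r[k] is the best of p[i]+r[k−i] over all sellable i≤k.
r[1] = 4
r[2] = 10
r[3] = 15
r[4] = 22
r[5] = 26  (first piece 1, then r[4]=22)
r[6] = 32  (first piece 2, then r[4]=22)
r[7] = 37  (first piece 3, then r[4]=22)
r[8] = 44  (first piece 4, then r[4]=22)
r[9] = 56
r[10] = 60  (first piece 1, then r[9]=56)
Maximum revenue is €60.
Now minimize piece count subject to staying optimal: for each k, pieces[k] = 1 + min over i with p[i]+r[k−i]=r[k] of pieces[k−i].
pieces[7] = 2
pieces[8] = 2
pieces[9] = 1
pieces[10] = 2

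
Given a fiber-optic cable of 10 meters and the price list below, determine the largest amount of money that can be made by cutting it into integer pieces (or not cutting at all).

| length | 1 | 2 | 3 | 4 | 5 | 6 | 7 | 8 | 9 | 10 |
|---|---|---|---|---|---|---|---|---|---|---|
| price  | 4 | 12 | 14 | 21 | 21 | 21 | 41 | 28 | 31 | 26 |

60

Let R[k] be the best obtainable value from length k. For each k, try every first piece i and keep the best of price[i] + R[k−i].
R[1] = 4
R[2] = max(4+4, 12+0) = 12
R[3] = max(4+12, 12+4, 14+0) = 16
R[4] = max(4+16, 12+12, 14+4, 21+0) = 24
R[5] = max(4+24, 12+16, 14+12, 21+4, 21+0) = 28
R[6] = max(4+28, 12+24, 14+16, 21+12, 21+4, 21+0) = 36
R[7] = max(4+36, 12+28, 14+24, …, 21+4, 41+0) = 41
R[8] = max(4+41, 12+36, 14+28, …, 41+4, 28+0) = 48
R[9] = max(4+48, 12+41, 14+36, …, 28+4, 31+0) = 53
R[10] = max(4+53, 12+48, 14+41, …, 31+4, 26+0) = 60
One optimal cutting: 2 + 2 + 2 + 2 + 2 → $12 + $12 + $12 + $12 + $12 = $60.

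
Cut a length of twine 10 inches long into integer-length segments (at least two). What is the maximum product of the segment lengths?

36

Let g[k] be the best product for length k (with at least one cut). For each first piece i, the rest contributes max(k−i, g[k−i]).
Small cases: g[2]=1, g[3]=2, g[4]=4.
g[5] = 2·max(3,2) = 2·3 = 6
g[6] = 3·max(3,2) = 3·3 = 9
g[7] = 2·max(5,6) = 2·6 = 12
g[8] = 2·max(6,9) = 2·9 = 18
g[9] = 3·max(6,9) = 3·9 = 27
g[10] = 2·max(8,18) = 2·18 = 36
One optimal split: 3 + 3 + 2 + 2; product 3·3·2·2 = 36.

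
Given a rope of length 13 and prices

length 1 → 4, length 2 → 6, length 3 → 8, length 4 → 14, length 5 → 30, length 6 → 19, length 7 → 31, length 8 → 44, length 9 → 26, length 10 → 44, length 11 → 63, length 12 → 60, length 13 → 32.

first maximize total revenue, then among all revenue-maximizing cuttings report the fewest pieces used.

Let r[k] be the best obtainable value from length k. For each k, try every first piece i and keep the best of price[i] + r[k−i].
r[1] = 4
r[2] = max(4+4, 6+0) = 8
r[3] = max(4+8, 6+4, 8+0) = 12
r[4] = max(4+12, 6+8, 8+4, 14+0) = 16
r[5] = max(4+16, 6+12, 8+8, 14+4, 30+0) = 30
r[6] = max(4+30, 6+16, 8+12, 14+8, 30+4, 19+0) = 34
r[7] = max(4+34, 6+30, 8+16, …, 19+4, 31+0) = 38
r[8] = max(4+38, 6+34, 8+30, …, 31+4, 44+0) = 44
r[9] = max(4+44, 6+38, 8+34, …, 44+4, 26+0) = 48
r[10] = max(4+48, 6+44, 8+38, …, 26+4, 44+0) = 60
r[11] = max(4+60, 6+48, 8+44, …, 44+4, 63+0) = 64
r[12] = max(4+64, 6+60, 8+48, …, 63+4, 60+0) = 68
r[13] = max(4+68, 6+64, 8+60, …, 60+4, 32+0) = 74
Maximum revenue is 74.
Now minimize piece count subject to staying optimal: for each k, pieces[k] = 1 + min over i with p[i]+r[k−i]=r[k] of pieces[k−i].
pieces[10] = 2
pieces[11] = 3
pieces[12] = 4
pieces[13] = 2

2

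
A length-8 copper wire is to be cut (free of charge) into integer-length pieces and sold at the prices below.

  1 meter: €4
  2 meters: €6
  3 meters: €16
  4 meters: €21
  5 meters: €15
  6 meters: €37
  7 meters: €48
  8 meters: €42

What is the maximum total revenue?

52

Let R[k] be the best obtainable value from length k. For each k, try every first piece i and keep the best of price[i] + R[k−i].
R[1] = 4
R[2] = max(4+4, 6+0) = 8
R[3] = max(4+8, 6+4, 16+0) = 16
R[4] = max(4+16, 6+8, 16+4, 21+0) = 21
R[5] = max(4+21, 6+16, 16+8, 21+4, 15+0) = 25
R[6] = max(4+25, 6+21, 16+16, 21+8, 15+4, 37+0) = 37
R[7] = max(4+37, 6+25, 16+21, …, 37+4, 48+0) = 48
R[8] = max(4+48, 6+37, 16+25, …, 48+4, 42+0) = 52
One optimal cutting: 7 + 1 → €48 + €4 = €52.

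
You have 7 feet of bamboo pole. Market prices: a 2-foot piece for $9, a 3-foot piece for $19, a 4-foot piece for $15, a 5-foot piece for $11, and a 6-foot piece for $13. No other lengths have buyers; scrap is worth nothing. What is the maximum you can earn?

Let best[k] be the best obtainable value from length k. For each k, try every first piece i and keep the best of price[i] + best[k−i].
best[1] = 0
best[2] = 9
best[3] = max(9+0, 19+0) = 19
best[4] = max(9+9, 19+0, 15+0) = 19
best[5] = max(9+19, 19+9, 15+0, 11+0) = 28
best[6] = max(9+19, 19+19, 15+9, 11+0, 13+0) = 38
best[7] = max(9+28, 19+19, 15+19, 11+9, 13+0) = 38
One optimal cutting: pieces 3 + 3 with 1 foot of scrap → $38.

38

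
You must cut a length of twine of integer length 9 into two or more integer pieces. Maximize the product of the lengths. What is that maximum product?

Define prod[k] = max over 1≤i<k of i · max(k−i, prod[k−i]); the inner max lets the remainder stay uncut if that's better.
prod[2] = 1*max(1,0) = 1*1 = 1
prod[3] = max(1*2, 2*1) = 2
prod[4] = max(1*3, 2*2, 3*1) = 4
prod[5] = max(1*4, 2*3, 3*2, 4*1) = 6
prod[6] = max(1*6, 2*4, 3*3, 4*2, 5*1) = 9
prod[7] = max(1*9, 2*6, 3*4, 4*3, 5*2, 6*1) = 12
prod[8] = max(1*12, 2*9, 3*6, …, 6*2, 7*1) = 18
prod[9] = max(1*18, 2*12, 3*9, …, 7*2, 8*1) = 27
One optimal split: 3 + 3 + 3; product 3*3*3 = 27.

27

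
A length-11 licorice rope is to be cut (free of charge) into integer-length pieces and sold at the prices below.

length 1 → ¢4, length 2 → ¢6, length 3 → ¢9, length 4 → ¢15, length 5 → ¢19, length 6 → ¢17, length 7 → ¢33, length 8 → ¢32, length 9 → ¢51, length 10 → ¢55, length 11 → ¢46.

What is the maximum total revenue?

Let R[k] be the best obtainable value from length k. For each k, try every first piece i and keep the best of price[i] + R[k−i].
R[1] = 4
R[2] = max(4+4, 6+0) = 8
R[3] = max(4+8, 6+4, 9+0) = 12
R[4] = max(4+12, 6+8, 9+4, 15+0) = 16
R[5] = max(4+16, 6+12, 9+8, 15+4, 19+0) = 20
R[6] = max(4+20, 6+16, 9+12, 15+8, 19+4, 17+0) = 24
R[7] = max(4+24, 6+20, 9+16, …, 17+4, 33+0) = 33
R[8] = max(4+33, 6+24, 9+20, …, 33+4, 32+0) = 37
R[9] = max(4+37, 6+33, 9+24, …, 32+4, 51+0) = 51
R[10] = max(4+51, 6+37, 9+33, …, 51+4, 55+0) = 55
R[11] = max(4+55, 6+51, 9+37, …, 55+4, 46+0) = 59
One optimal cutting: 9 + 1 + 1 → ¢51 + ¢4 + ¢4 = ¢59.

59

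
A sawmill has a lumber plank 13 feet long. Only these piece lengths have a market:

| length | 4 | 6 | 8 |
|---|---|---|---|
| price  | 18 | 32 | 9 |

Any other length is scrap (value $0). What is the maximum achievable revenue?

64

Let best[k] be the best obtainable value from length k. For each k, try every first piece i and keep the best of price[i] + best[k−i].
best[1] = 0
best[2] = 0
best[3] = 0
best[4] = 18
best[5] = 18
best[6] = max(18+0, 32+0) = 32
best[7] = max(18+0, 32+0) = 32
best[8] = max(18+18, 32+0, 9+0) = 36
best[9] = max(18+18, 32+0, 9+0) = 36
best[10] = max(18+32, 32+18, 9+0) = 50
best[11] = max(18+32, 32+18, 9+0) = 50
best[12] = max(18+36, 32+32, 9+18) = 64
best[13] = max(18+36, 32+32, 9+18) = 64
One optimal cutting: pieces 6 + 6 with 1 foot of scrap → $64.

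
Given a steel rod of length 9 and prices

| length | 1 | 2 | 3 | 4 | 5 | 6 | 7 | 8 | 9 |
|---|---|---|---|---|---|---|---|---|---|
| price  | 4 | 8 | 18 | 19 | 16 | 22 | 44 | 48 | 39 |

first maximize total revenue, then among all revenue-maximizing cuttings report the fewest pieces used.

Build r[k] bottom-up: r[k] = max over allowed piece i of (p[i] + r[k−i]).
r[1] = 4
r[2] = 8  (first piece 1, then r[1]=4)
r[3] = 18
r[4] = 22  (first piece 1, then r[3]=18)
r[5] = 26  (first piece 1, then r[4]=22)
r[6] = 36  (first piece 3, then r[3]=18)
r[7] = 44
r[8] = 48  (first piece 1, then r[7]=44)
r[9] = 54  (first piece 3, then r[6]=36)
Maximum revenue is $54.
Now minimize piece count subject to staying optimal: for each k, pieces[k] = 1 + min over i with p[i]+r[k−i]=r[k] of pieces[k−i].
pieces[6] = 2
pieces[7] = 1
pieces[8] = 1
pieces[9] = 3

3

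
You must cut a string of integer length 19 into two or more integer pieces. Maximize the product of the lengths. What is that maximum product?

972

Define m[k] = max over 1≤i<k of i · max(k−i, m[k−i]); the inner max lets the remainder stay uncut if that's better.
Small cases: m[2]=1, m[3]=2, m[4]=4, m[5]=6, m[6]=9, m[7]=12, m[8]=18, m[9]=27, m[10]=36, m[11]=54, m[12]=81.
m[13] = 2*max(11,54) = 2*54 = 108
m[14] = 2*max(12,81) = 2*81 = 162
m[15] = 3*max(12,81) = 3*81 = 243
m[16] = 2*max(14,162) = 2*162 = 324
m[17] = 2*max(15,243) = 2*243 = 486
m[18] = 3*max(15,243) = 3*243 = 729
m[19] = 2*max(17,486) = 2*486 = 972
One optimal split: 3 + 3 + 3 + 3 + 3 + 2 + 2; product 3*3*3*3*3*2*2 = 972.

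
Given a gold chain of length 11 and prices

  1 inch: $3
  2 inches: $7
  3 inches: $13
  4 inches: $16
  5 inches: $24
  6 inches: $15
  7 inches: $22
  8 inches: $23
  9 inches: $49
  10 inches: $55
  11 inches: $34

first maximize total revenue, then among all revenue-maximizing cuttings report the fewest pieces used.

2

Consider every possible first cut. r[k] is the best of p[i]+r[k−i] over all sellable i≤k.
r[1] = 3
r[2] = max(3+3, 7+0) = 7
r[3] = max(3+7, 7+3, 13+0) = 13
r[4] = max(3+13, 7+7, 13+3, 16+0) = 16
r[5] = max(3+16, 7+13, 13+7, 16+3, 24+0) = 24
r[6] = max(3+24, 7+16, 13+13, 16+7, 24+3, 15+0) = 27
r[7] = max(3+27, 7+24, 13+16, …, 15+3, 22+0) = 31
r[8] = max(3+31, 7+27, 13+24, …, 22+3, 23+0) = 37
r[9] = max(3+37, 7+31, 13+27, …, 23+3, 49+0) = 49
r[10] = max(3+49, 7+37, 13+31, …, 49+3, 55+0) = 55
r[11] = max(3+55, 7+49, 13+37, …, 55+3, 34+0) = 58
Maximum revenue is $58.
Now minimize piece count subject to staying optimal: for each k, pieces[k] = 1 + min over i with p[i]+r[k−i]=r[k] of pieces[k−i].
pieces[8] = 2
pieces[9] = 1
pieces[10] = 1
pieces[11] = 2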